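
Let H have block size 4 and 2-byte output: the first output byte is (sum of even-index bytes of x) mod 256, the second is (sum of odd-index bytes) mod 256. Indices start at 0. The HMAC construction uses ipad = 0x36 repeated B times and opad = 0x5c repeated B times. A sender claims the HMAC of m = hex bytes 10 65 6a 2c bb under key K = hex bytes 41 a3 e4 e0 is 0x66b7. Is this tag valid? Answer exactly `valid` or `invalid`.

Key hex bytes 41 a3 e4 e0 is exactly B = 4 bytes: K' = 41 a3 e4 e0.
K' ⊕ ipad = 77 95 d2 d6; K' ⊕ opad = 1d ff b8 bc.
Inner hash: even-index sum = 638 mod 256 = 126; odd-index sum = 508 mod 256 = 252 → 7e fc.
Outer hash (recomputed tag): even-index sum = 339 mod 256 = 83; odd-index sum = 695 mod 256 = 183 → 53 b7.
Recomputed tag = 53b7; claimed = 66b7 → mismatch.

invalid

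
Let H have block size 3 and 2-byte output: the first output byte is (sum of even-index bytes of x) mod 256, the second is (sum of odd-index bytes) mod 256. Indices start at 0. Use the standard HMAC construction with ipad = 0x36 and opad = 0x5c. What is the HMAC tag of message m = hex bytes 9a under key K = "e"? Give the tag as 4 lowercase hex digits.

65e5

Key "e" = 65 is 1 byte ≤ B = 3; zero-pad to 3 bytes: K' = 65 00 00.
K' ⊕ ipad = 53 36 36.  K' ⊕ opad = 39 5c 5c.
Inner input = (K'⊕ipad) ∥ m = 53 36 36 ∥ 9a.
Inner hash: even-index sum = 137 mod 256 = 137; odd-index sum = 208 mod 256 = 208 → 89 d0.
Outer input = (K'⊕opad) ∥ inner = 39 5c 5c ∥ 89 d0.
Outer hash (tag): even-index sum = 357 mod 256 = 101; odd-index sum = 229 mod 256 = 229 → 65 e5.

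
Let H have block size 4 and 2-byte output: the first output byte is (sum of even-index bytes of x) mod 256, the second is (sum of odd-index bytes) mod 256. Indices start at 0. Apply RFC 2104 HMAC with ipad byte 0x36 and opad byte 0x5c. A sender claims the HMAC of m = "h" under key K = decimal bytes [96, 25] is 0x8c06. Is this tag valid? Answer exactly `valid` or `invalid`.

Key decimal bytes [96, 25] = 60 19 is 2 bytes ≤ B = 4; zero-pad to 4 bytes: K' = 60 19 00 00.
K' ⊕ ipad = 56 2f 36 36; K' ⊕ opad = 3c 45 5c 5c.
Inner hash: even-index sum = 244 mod 256 = 244; odd-index sum = 101 mod 256 = 101 → f4 65.
Outer hash (recomputed tag): even-index sum = 396 mod 256 = 140; odd-index sum = 262 mod 256 = 6 → 8c 06.
Recomputed tag = 8c06; claimed = 8c06 → match.

valid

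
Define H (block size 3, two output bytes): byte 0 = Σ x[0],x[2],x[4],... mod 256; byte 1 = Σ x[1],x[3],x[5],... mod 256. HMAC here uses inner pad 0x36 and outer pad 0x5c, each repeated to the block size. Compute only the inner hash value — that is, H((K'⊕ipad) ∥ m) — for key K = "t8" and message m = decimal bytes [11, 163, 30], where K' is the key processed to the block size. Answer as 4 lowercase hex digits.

1b37

Key "t8" = 74 38 is 2 bytes ≤ B = 3; zero-pad to 3 bytes: K' = 74 38 00.
K' ⊕ ipad = 42 0e 36.
Inner input = 42 0e 36 ∥ 0b a3 1e.
Inner hash: even-index sum = 283 mod 256 = 27; odd-index sum = 55 mod 256 = 55 → 1b 37.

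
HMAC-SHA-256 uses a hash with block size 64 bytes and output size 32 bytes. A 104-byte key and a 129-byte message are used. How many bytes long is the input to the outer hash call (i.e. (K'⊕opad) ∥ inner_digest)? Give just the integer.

Key is 104 > 64 bytes, so it is hashed to 32 bytes then zero-padded to 64: |K'| = 64.
Outer input = (K'⊕opad) ∥ H(inner) → 64 + 32 = 96 bytes.

96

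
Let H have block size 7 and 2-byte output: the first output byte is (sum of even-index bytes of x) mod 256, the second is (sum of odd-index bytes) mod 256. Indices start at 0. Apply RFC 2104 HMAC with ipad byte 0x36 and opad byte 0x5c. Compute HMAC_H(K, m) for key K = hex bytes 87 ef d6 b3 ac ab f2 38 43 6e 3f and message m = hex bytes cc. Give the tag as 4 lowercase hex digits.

Key hex bytes 87 ef d6 b3 ac ab f2 38 43 6e 3f is 11 bytes > B = 7, so hash it first: H(key) = 7d f3, then zero-pad to 7 bytes: K' = 7d f3 00 00 00 00 00.
K' ⊕ ipad = 4b c5 36 36 36 36 36.  K' ⊕ opad = 21 af 5c 5c 5c 5c 5c.
Inner input = (K'⊕ipad) ∥ m = 4b c5 36 36 36 36 36 ∥ cc.
Inner hash: even-index sum = 237 mod 256 = 237; odd-index sum = 509 mod 256 = 253 → ed fd.
Outer input = (K'⊕opad) ∥ inner = 21 af 5c 5c 5c 5c 5c ∥ ed fd.
Outer hash (tag): even-index sum = 562 mod 256 = 50; odd-index sum = 596 mod 256 = 84 → 32 54.

3254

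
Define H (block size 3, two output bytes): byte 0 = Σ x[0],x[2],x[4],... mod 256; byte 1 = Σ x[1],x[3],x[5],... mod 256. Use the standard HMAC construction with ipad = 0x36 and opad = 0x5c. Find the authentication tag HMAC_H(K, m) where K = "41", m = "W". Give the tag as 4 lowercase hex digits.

22a5

Key "41" = 34 31 is 2 bytes ≤ B = 3; zero-pad to 3 bytes: K' = 34 31 00.
K' ⊕ ipad = 02 07 36.  K' ⊕ opad = 68 6d 5c.
Inner input = (K'⊕ipad) ∥ m = 02 07 36 ∥ 57.
Inner hash: even-index sum = 56 mod 256 = 56; odd-index sum = 94 mod 256 = 94 → 38 5e.
Outer input = (K'⊕opad) ∥ inner = 68 6d 5c ∥ 38 5e.
Outer hash (tag): even-index sum = 290 mod 256 = 34; odd-index sum = 165 mod 256 = 165 → 22 a5.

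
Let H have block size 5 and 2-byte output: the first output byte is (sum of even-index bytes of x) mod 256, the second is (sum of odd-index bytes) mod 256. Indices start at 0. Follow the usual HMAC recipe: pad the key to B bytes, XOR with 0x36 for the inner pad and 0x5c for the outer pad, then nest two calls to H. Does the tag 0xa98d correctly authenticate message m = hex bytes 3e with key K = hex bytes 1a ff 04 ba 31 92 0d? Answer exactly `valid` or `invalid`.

invalid

Key hex bytes 1a ff 04 ba 31 92 0d is 7 bytes > B = 5, so hash it first: H(key) = 5c 4b, then zero-pad to 5 bytes: K' = 5c 4b 00 00 00.
K' ⊕ ipad = 6a 7d 36 36 36; K' ⊕ opad = 00 17 5c 5c 5c.
Inner hash: even-index sum = 214 mod 256 = 214; odd-index sum = 241 mod 256 = 241 → d6 f1.
Outer hash (recomputed tag): even-index sum = 425 mod 256 = 169; odd-index sum = 329 mod 256 = 73 → a9 49.
Recomputed tag = a949; claimed = a98d → mismatch.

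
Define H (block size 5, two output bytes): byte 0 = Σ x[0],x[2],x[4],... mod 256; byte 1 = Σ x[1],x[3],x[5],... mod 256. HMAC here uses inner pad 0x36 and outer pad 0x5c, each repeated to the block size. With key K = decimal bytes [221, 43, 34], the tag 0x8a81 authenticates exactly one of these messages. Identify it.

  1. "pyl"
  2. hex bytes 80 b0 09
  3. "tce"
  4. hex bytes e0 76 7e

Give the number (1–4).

1

Key decimal bytes [221, 43, 34] = dd 2b 22 is 3 bytes ≤ B = 5; zero-pad to 5 bytes: K' = dd 2b 22 00 00.
K' ⊕ ipad = eb 1d 14 36 36; K' ⊕ opad = 81 77 7e 5c 5c.
m1: inner = H(eb 1d 14 36 36 70 79 6c) = ae 2f; tag = H(81 77 7e 5c 5c ae 2f) = 8a81 ← matches
m2: inner = H(eb 1d 14 36 36 80 b0 09) = e5 dc; tag = H(81 77 7e 5c 5c e5 dc) = 37b8
m3: inner = H(eb 1d 14 36 36 74 63 65) = 98 2c; tag = H(81 77 7e 5c 5c 98 2c) = 876b
m4: inner = H(eb 1d 14 36 36 e0 76 7e) = ab b1; tag = H(81 77 7e 5c 5c ab b1) = 0c7e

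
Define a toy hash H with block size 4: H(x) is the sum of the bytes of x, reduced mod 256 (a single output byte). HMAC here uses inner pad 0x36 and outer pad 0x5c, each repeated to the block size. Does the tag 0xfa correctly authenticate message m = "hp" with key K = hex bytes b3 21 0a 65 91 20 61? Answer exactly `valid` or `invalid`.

Key hex bytes b3 21 0a 65 91 20 61 is 7 bytes > B = 4, so hash it first: H(key) = 55, then zero-pad to 4 bytes: K' = 55 00 00 00.
K' ⊕ ipad = 63 36 36 36; K' ⊕ opad = 09 5c 5c 5c.
Inner hash: sum = 99+54+54+54+104+112 = 477; mod 256 = 221 → dd.
Outer hash (recomputed tag): sum = 9+92+92+92+221 = 506; mod 256 = 250 → fa.
Recomputed tag = fa; claimed = fa → match.

valid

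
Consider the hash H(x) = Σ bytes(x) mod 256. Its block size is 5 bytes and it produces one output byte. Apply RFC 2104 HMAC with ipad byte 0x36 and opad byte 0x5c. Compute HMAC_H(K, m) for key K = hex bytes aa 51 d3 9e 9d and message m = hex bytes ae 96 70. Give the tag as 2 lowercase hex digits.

Key hex bytes aa 51 d3 9e 9d is exactly B = 5 bytes: K' = aa 51 d3 9e 9d.
K' ⊕ ipad = 9c 67 e5 a8 ab.  K' ⊕ opad = f6 0d 8f c2 c1.
Inner input = (K'⊕ipad) ∥ m = 9c 67 e5 a8 ab ∥ ae 96 70.
Inner hash: sum = 156+103+229+168+171+174+150+112 = 1263; mod 256 = 239 → ef.
Outer input = (K'⊕opad) ∥ inner = f6 0d 8f c2 c1 ∥ ef.
Outer hash (tag): sum = 246+13+143+194+193+239 = 1028; mod 256 = 4 → 04.

04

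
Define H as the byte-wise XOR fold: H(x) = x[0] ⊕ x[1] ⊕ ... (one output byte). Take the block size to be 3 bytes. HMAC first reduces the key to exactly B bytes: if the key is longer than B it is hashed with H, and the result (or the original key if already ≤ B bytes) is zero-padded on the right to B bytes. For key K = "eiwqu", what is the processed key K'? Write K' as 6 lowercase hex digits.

7f0000

|K| = 5 > B = 3, so first hash the key.
H(K): XOR 65⊕69⊕77⊕71⊕75 = 7f.
Zero-pad H(K) = 7f to 3 bytes: K' = 7f 00 00.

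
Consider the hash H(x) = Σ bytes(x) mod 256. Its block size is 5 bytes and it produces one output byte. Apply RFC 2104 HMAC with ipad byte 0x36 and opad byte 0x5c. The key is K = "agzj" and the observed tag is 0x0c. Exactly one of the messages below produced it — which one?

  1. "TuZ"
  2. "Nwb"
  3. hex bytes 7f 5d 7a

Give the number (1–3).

Key "agzj" = 61 67 7a 6a is 4 bytes ≤ B = 5; zero-pad to 5 bytes: K' = 61 67 7a 6a 00.
K' ⊕ ipad = 57 51 4c 5c 36; K' ⊕ opad = 3d 3b 26 36 5c.
m1: inner = H(57 51 4c 5c 36 54 75 5a) = a9; tag = H(3d 3b 26 36 5c a9) = d9
m2: inner = H(57 51 4c 5c 36 4e 77 62) = ad; tag = H(3d 3b 26 36 5c ad) = dd
m3: inner = H(57 51 4c 5c 36 7f 5d 7a) = dc; tag = H(3d 3b 26 36 5c dc) = 0c ← matches

3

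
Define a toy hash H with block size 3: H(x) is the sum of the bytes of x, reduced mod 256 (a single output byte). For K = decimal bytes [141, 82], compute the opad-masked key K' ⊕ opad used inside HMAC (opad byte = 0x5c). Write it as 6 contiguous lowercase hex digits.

d10e5c

Key decimal bytes [141, 82] = 8d 52 is 2 bytes ≤ B = 3; zero-pad to 3 bytes: K' = 8d 52 00.
XOR each byte with 0x5c: 8d⊕5c=d1, 52⊕5c=0e, 00⊕5c=5c.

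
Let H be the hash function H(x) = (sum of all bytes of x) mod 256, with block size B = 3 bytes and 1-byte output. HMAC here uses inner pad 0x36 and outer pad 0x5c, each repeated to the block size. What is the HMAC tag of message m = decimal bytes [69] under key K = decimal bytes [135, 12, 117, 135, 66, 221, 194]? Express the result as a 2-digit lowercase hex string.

Key decimal bytes [135, 12, 117, 135, 66, 221, 194] = 87 0c 75 87 42 dd c2 is 7 bytes > B = 3, so hash it first: H(key) = 70, then zero-pad to 3 bytes: K' = 70 00 00.
K' ⊕ ipad = 46 36 36.  K' ⊕ opad = 2c 5c 5c.
Inner input = (K'⊕ipad) ∥ m = 46 36 36 ∥ 45.
Inner hash: sum = 70+54+54+69 = 247 → f7.
Outer input = (K'⊕opad) ∥ inner = 2c 5c 5c ∥ f7.
Outer hash (tag): sum = 44+92+92+247 = 475; mod 256 = 219 → db.

db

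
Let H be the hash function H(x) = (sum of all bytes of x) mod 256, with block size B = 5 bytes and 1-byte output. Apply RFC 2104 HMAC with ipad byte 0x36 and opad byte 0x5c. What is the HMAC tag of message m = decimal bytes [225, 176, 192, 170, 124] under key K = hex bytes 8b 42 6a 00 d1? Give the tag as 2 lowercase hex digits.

35

Key hex bytes 8b 42 6a 00 d1 is exactly B = 5 bytes: K' = 8b 42 6a 00 d1.
K' ⊕ ipad = bd 74 5c 36 e7.  K' ⊕ opad = d7 1e 36 5c 8d.
Inner input = (K'⊕ipad) ∥ m = bd 74 5c 36 e7 ∥ e1 b0 c0 aa 7c.
Inner hash: sum = 189+116+92+54+231+225+176+192+170+124 = 1569; mod 256 = 33 → 21.
Outer input = (K'⊕opad) ∥ inner = d7 1e 36 5c 8d ∥ 21.
Outer hash (tag): sum = 215+30+54+92+141+33 = 565; mod 256 = 53 → 35.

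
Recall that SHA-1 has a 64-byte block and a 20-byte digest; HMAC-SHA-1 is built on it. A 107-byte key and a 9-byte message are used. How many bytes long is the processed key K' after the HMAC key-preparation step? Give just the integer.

Key is 107 > 64 bytes, so it is hashed to 20 bytes then zero-padded to 64: |K'| = 64.

64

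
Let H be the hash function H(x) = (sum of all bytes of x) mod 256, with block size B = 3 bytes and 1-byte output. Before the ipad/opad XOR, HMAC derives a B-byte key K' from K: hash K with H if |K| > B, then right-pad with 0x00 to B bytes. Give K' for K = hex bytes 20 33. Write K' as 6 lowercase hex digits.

Key hex bytes 20 33 is 2 bytes ≤ B = 3; zero-pad to 3 bytes: K' = 20 33 00.

203300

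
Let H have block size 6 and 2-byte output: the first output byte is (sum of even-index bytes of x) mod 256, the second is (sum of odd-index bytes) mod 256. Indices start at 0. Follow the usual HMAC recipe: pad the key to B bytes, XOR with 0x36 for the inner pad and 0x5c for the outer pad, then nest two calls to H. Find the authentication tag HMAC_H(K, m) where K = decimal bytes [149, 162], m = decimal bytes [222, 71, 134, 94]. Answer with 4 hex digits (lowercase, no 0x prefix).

f45b

Key decimal bytes [149, 162] = 95 a2 is 2 bytes ≤ B = 6; zero-pad to 6 bytes: K' = 95 a2 00 00 00 00.
K' ⊕ ipad = a3 94 36 36 36 36.  K' ⊕ opad = c9 fe 5c 5c 5c 5c.
Inner input = (K'⊕ipad) ∥ m = a3 94 36 36 36 36 ∥ de 47 86 5e.
Inner hash: even-index sum = 627 mod 256 = 115; odd-index sum = 421 mod 256 = 165 → 73 a5.
Outer input = (K'⊕opad) ∥ inner = c9 fe 5c 5c 5c 5c ∥ 73 a5.
Outer hash (tag): even-index sum = 500 mod 256 = 244; odd-index sum = 603 mod 256 = 91 → f4 5b.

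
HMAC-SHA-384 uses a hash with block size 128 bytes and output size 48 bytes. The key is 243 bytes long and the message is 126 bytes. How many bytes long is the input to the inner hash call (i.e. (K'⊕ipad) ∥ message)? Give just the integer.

254

Key is 243 > 128 bytes, so it is hashed to 48 bytes then zero-padded to 128: |K'| = 128.
Inner input = (K'⊕ipad) ∥ m → 128 + 126 = 254 bytes.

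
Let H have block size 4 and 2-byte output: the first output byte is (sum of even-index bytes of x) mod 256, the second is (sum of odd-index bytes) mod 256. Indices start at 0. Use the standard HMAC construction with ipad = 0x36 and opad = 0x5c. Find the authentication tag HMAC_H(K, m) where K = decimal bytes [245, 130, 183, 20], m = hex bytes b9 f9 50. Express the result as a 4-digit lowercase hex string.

Key decimal bytes [245, 130, 183, 20] = f5 82 b7 14 is exactly B = 4 bytes: K' = f5 82 b7 14.
K' ⊕ ipad = c3 b4 81 22.  K' ⊕ opad = a9 de eb 48.
Inner input = (K'⊕ipad) ∥ m = c3 b4 81 22 ∥ b9 f9 50.
Inner hash: even-index sum = 589 mod 256 = 77; odd-index sum = 463 mod 256 = 207 → 4d cf.
Outer input = (K'⊕opad) ∥ inner = a9 de eb 48 ∥ 4d cf.
Outer hash (tag): even-index sum = 481 mod 256 = 225; odd-index sum = 501 mod 256 = 245 → e1 f5.

e1f5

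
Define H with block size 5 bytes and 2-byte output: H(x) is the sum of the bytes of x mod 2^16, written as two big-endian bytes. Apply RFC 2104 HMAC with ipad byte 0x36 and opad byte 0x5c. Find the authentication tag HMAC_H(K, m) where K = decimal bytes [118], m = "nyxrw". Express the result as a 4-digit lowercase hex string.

01fd

Key decimal bytes [118] = 76 is 1 byte ≤ B = 5; zero-pad to 5 bytes: K' = 76 00 00 00 00.
K' ⊕ ipad = 40 36 36 36 36.  K' ⊕ opad = 2a 5c 5c 5c 5c.
Inner input = (K'⊕ipad) ∥ m = 40 36 36 36 36 ∥ 6e 79 78 72 77.
Inner hash: sum = 64+54+54+54+54+110+121+120+114+119 = 864 → 03 60.
Outer input = (K'⊕opad) ∥ inner = 2a 5c 5c 5c 5c ∥ 03 60.
Outer hash (tag): sum = 42+92+92+92+92+3+96 = 509 → 01 fd.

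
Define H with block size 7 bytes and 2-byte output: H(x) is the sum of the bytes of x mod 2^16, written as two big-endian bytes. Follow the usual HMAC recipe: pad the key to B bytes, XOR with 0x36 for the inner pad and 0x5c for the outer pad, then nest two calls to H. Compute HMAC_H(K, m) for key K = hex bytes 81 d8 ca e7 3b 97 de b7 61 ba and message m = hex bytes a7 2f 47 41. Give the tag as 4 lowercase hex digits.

034f

Key hex bytes 81 d8 ca e7 3b 97 de b7 61 ba is 10 bytes > B = 7, so hash it first: H(key) = 06 8c, then zero-pad to 7 bytes: K' = 06 8c 00 00 00 00 00.
K' ⊕ ipad = 30 ba 36 36 36 36 36.  K' ⊕ opad = 5a d0 5c 5c 5c 5c 5c.
Inner input = (K'⊕ipad) ∥ m = 30 ba 36 36 36 36 36 ∥ a7 2f 47 41.
Inner hash: sum = 48+186+54+54+54+54+54+167+47+71+65 = 854 → 03 56.
Outer input = (K'⊕opad) ∥ inner = 5a d0 5c 5c 5c 5c 5c ∥ 03 56.
Outer hash (tag): sum = 90+208+92+92+92+92+92+3+86 = 847 → 03 4f.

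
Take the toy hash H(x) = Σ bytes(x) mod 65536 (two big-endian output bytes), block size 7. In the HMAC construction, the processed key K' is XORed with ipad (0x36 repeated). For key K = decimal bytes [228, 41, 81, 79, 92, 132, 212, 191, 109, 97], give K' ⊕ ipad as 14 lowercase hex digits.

32d83636363636

Key decimal bytes [228, 41, 81, 79, 92, 132, 212, 191, 109, 97] = e4 29 51 4f 5c 84 d4 bf 6d 61 is 10 bytes > B = 7, so hash it first: H(key) = 04 ee, then zero-pad to 7 bytes: K' = 04 ee 00 00 00 00 00.
XOR each byte with 0x36: 04⊕36=32, ee⊕36=d8, 00⊕36=36, 00⊕36=36, 00⊕36=36, 00⊕36=36, 00⊕36=36.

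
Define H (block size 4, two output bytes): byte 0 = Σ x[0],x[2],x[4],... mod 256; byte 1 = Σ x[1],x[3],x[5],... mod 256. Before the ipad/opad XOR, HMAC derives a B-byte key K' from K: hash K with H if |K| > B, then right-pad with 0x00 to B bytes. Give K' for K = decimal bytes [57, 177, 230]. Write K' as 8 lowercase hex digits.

Key decimal bytes [57, 177, 230] = 39 b1 e6 is 3 bytes ≤ B = 4; zero-pad to 4 bytes: K' = 39 b1 e6 00.

39b1e600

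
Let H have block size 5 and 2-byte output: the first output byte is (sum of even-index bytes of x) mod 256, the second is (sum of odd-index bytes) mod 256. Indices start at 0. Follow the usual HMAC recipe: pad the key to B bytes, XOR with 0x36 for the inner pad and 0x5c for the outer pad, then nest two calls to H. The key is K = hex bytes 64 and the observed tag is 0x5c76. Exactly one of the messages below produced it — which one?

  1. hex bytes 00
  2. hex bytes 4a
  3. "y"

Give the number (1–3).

Key hex bytes 64 is 1 byte ≤ B = 5; zero-pad to 5 bytes: K' = 64 00 00 00 00.
K' ⊕ ipad = 52 36 36 36 36; K' ⊕ opad = 38 5c 5c 5c 5c.
m1: inner = H(52 36 36 36 36 00) = be 6c; tag = H(38 5c 5c 5c 5c be 6c) = 5c76 ← matches
m2: inner = H(52 36 36 36 36 4a) = be b6; tag = H(38 5c 5c 5c 5c be b6) = a676
m3: inner = H(52 36 36 36 36 79) = be e5; tag = H(38 5c 5c 5c 5c be e5) = d576

1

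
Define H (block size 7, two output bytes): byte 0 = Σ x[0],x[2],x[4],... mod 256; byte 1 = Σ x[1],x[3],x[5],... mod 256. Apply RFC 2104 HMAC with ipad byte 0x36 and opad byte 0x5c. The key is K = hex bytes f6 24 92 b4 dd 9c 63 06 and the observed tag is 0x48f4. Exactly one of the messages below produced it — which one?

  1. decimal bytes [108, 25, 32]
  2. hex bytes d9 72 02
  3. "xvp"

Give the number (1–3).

Key hex bytes f6 24 92 b4 dd 9c 63 06 is 8 bytes > B = 7, so hash it first: H(key) = c8 7a, then zero-pad to 7 bytes: K' = c8 7a 00 00 00 00 00.
K' ⊕ ipad = fe 4c 36 36 36 36 36; K' ⊕ opad = 94 26 5c 5c 5c 5c 5c.
m1: inner = H(fe 4c 36 36 36 36 36 6c 19 20) = b9 44; tag = H(94 26 5c 5c 5c 5c 5c b9 44) = ec97
m2: inner = H(fe 4c 36 36 36 36 36 d9 72 02) = 12 93; tag = H(94 26 5c 5c 5c 5c 5c 12 93) = 3bf0
m3: inner = H(fe 4c 36 36 36 36 36 78 76 70) = 16 a0; tag = H(94 26 5c 5c 5c 5c 5c 16 a0) = 48f4 ← matches

3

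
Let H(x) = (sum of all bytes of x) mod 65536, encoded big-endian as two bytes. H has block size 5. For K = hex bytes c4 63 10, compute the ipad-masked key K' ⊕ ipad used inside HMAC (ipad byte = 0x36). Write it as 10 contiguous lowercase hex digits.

Key hex bytes c4 63 10 is 3 bytes ≤ B = 5; zero-pad to 5 bytes: K' = c4 63 10 00 00.
XOR each byte with 0x36: c4⊕36=f2, 63⊕36=55, 10⊕36=26, 00⊕36=36, 00⊕36=36.

f255263636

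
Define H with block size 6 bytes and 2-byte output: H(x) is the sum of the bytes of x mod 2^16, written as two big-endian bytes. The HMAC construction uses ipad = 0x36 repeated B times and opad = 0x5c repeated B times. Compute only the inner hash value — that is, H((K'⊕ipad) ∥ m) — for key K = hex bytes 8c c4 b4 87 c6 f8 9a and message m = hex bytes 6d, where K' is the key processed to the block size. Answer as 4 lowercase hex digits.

024c

Key hex bytes 8c c4 b4 87 c6 f8 9a is 7 bytes > B = 6, so hash it first: H(key) = 04 e3, then zero-pad to 6 bytes: K' = 04 e3 00 00 00 00.
K' ⊕ ipad = 32 d5 36 36 36 36.
Inner input = 32 d5 36 36 36 36 ∥ 6d.
Inner hash: sum = 50+213+54+54+54+54+109 = 588 → 02 4c.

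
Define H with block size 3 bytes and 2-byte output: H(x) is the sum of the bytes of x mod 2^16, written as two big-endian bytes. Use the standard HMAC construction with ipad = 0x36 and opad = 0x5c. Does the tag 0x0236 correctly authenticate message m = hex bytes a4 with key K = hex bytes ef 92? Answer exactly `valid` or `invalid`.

valid

Key hex bytes ef 92 is 2 bytes ≤ B = 3; zero-pad to 3 bytes: K' = ef 92 00.
K' ⊕ ipad = d9 a4 36; K' ⊕ opad = b3 ce 5c.
Inner hash: sum = 217+164+54+164 = 599 → 02 57.
Outer hash (recomputed tag): sum = 179+206+92+2+87 = 566 → 02 36.
Recomputed tag = 0236; claimed = 0236 → match.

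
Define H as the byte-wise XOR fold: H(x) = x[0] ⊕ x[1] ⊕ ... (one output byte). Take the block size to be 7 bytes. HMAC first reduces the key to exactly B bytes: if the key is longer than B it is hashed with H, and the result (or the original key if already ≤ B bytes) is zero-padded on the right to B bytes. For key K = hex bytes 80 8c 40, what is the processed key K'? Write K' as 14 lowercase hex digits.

Key hex bytes 80 8c 40 is 3 bytes ≤ B = 7; zero-pad to 7 bytes: K' = 80 8c 40 00 00 00 00.

808c4000000000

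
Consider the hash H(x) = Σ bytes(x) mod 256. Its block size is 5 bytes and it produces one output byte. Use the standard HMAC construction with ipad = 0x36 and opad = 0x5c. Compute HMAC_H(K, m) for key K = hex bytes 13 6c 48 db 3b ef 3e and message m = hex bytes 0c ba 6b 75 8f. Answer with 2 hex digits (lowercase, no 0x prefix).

0f

Key hex bytes 13 6c 48 db 3b ef 3e is 7 bytes > B = 5, so hash it first: H(key) = 0a, then zero-pad to 5 bytes: K' = 0a 00 00 00 00.
K' ⊕ ipad = 3c 36 36 36 36.  K' ⊕ opad = 56 5c 5c 5c 5c.
Inner input = (K'⊕ipad) ∥ m = 3c 36 36 36 36 ∥ 0c ba 6b 75 8f.
Inner hash: sum = 60+54+54+54+54+12+186+107+117+143 = 841; mod 256 = 73 → 49.
Outer input = (K'⊕opad) ∥ inner = 56 5c 5c 5c 5c ∥ 49.
Outer hash (tag): sum = 86+92+92+92+92+73 = 527; mod 256 = 15 → 0f.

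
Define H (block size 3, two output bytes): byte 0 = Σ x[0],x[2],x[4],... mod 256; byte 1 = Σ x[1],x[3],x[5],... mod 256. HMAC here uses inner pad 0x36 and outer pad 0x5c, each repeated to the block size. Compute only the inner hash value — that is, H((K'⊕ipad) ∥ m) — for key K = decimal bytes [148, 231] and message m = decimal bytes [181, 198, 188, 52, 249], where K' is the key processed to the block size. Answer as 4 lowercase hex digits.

Key decimal bytes [148, 231] = 94 e7 is 2 bytes ≤ B = 3; zero-pad to 3 bytes: K' = 94 e7 00.
K' ⊕ ipad = a2 d1 36.
Inner input = a2 d1 36 ∥ b5 c6 bc 34 f9.
Inner hash: even-index sum = 466 mod 256 = 210; odd-index sum = 827 mod 256 = 59 → d2 3b.

d23b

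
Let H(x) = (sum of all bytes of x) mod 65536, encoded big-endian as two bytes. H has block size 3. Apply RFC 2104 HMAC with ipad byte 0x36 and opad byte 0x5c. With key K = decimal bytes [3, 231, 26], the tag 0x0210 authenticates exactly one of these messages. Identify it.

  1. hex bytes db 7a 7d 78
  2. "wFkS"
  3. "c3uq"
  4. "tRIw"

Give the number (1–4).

Key decimal bytes [3, 231, 26] = 03 e7 1a is exactly B = 3 bytes: K' = 03 e7 1a.
K' ⊕ ipad = 35 d1 2c; K' ⊕ opad = 5f bb 46.
m1: inner = H(35 d1 2c db 7a 7d 78) = 03 7c; tag = H(5f bb 46 03 7c) = 01df
m2: inner = H(35 d1 2c 77 46 6b 53) = 02 ad; tag = H(5f bb 46 02 ad) = 020f
m3: inner = H(35 d1 2c 63 33 75 71) = 02 ae; tag = H(5f bb 46 02 ae) = 0210 ← matches
m4: inner = H(35 d1 2c 74 52 49 77) = 02 b8; tag = H(5f bb 46 02 b8) = 021a

3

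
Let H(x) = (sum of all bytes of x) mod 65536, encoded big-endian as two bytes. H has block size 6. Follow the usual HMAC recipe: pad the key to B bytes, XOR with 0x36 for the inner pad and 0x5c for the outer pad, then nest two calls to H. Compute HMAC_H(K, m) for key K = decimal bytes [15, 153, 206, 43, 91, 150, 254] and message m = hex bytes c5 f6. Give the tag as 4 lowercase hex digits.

Key decimal bytes [15, 153, 206, 43, 91, 150, 254] = 0f 99 ce 2b 5b 96 fe is 7 bytes > B = 6, so hash it first: H(key) = 03 90, then zero-pad to 6 bytes: K' = 03 90 00 00 00 00.
K' ⊕ ipad = 35 a6 36 36 36 36.  K' ⊕ opad = 5f cc 5c 5c 5c 5c.
Inner input = (K'⊕ipad) ∥ m = 35 a6 36 36 36 36 ∥ c5 f6.
Inner hash: sum = 53+166+54+54+54+54+197+246 = 878 → 03 6e.
Outer input = (K'⊕opad) ∥ inner = 5f cc 5c 5c 5c 5c ∥ 03 6e.
Outer hash (tag): sum = 95+204+92+92+92+92+3+110 = 780 → 03 0c.

030c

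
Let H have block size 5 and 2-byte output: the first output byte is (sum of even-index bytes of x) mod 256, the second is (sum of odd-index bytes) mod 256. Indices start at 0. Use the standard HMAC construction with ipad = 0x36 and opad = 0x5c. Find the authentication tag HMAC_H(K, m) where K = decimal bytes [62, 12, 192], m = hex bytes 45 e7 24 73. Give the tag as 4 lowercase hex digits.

Key decimal bytes [62, 12, 192] = 3e 0c c0 is 3 bytes ≤ B = 5; zero-pad to 5 bytes: K' = 3e 0c c0 00 00.
K' ⊕ ipad = 08 3a f6 36 36.  K' ⊕ opad = 62 50 9c 5c 5c.
Inner input = (K'⊕ipad) ∥ m = 08 3a f6 36 36 ∥ 45 e7 24 73.
Inner hash: even-index sum = 654 mod 256 = 142; odd-index sum = 217 mod 256 = 217 → 8e d9.
Outer input = (K'⊕opad) ∥ inner = 62 50 9c 5c 5c ∥ 8e d9.
Outer hash (tag): even-index sum = 563 mod 256 = 51; odd-index sum = 314 mod 256 = 58 → 33 3a.

333a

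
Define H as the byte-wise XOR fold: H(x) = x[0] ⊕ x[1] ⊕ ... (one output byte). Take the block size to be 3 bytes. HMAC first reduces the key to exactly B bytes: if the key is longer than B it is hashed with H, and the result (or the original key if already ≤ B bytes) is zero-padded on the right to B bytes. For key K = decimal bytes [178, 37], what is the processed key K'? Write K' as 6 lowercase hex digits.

Key decimal bytes [178, 37] = b2 25 is 2 bytes ≤ B = 3; zero-pad to 3 bytes: K' = b2 25 00.

b22500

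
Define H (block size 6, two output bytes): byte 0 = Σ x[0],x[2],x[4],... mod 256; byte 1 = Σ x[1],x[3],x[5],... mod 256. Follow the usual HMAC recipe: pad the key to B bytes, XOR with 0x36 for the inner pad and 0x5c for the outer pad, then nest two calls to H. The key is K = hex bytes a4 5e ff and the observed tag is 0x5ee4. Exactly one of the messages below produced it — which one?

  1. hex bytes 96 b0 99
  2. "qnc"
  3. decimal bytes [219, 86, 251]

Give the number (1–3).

Key hex bytes a4 5e ff is 3 bytes ≤ B = 6; zero-pad to 6 bytes: K' = a4 5e ff 00 00 00.
K' ⊕ ipad = 92 68 c9 36 36 36; K' ⊕ opad = f8 02 a3 5c 5c 5c.
m1: inner = H(92 68 c9 36 36 36 96 b0 99) = c0 84; tag = H(f8 02 a3 5c 5c 5c c0 84) = b73e
m2: inner = H(92 68 c9 36 36 36 71 6e 63) = 65 42; tag = H(f8 02 a3 5c 5c 5c 65 42) = 5cfc
m3: inner = H(92 68 c9 36 36 36 db 56 fb) = 67 2a; tag = H(f8 02 a3 5c 5c 5c 67 2a) = 5ee4 ← matches

3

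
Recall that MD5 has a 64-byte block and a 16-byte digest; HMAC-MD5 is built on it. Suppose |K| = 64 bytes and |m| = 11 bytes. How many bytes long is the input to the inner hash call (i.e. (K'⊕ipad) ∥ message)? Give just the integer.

75

Key is 64 ≤ 64 bytes, zero-padded: |K'| = 64.
Inner input = (K'⊕ipad) ∥ m → 64 + 11 = 75 bytes.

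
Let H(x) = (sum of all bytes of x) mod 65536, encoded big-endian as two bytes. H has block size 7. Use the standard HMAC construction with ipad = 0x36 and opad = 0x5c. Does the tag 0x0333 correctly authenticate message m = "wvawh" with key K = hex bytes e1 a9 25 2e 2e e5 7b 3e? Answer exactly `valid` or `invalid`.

valid

Key hex bytes e1 a9 25 2e 2e e5 7b 3e is 8 bytes > B = 7, so hash it first: H(key) = 03 a9, then zero-pad to 7 bytes: K' = 03 a9 00 00 00 00 00.
K' ⊕ ipad = 35 9f 36 36 36 36 36; K' ⊕ opad = 5f f5 5c 5c 5c 5c 5c.
Inner hash: sum = 53+159+54+54+54+54+54+119+118+97+119+104 = 1039 → 04 0f.
Outer hash (recomputed tag): sum = 95+245+92+92+92+92+92+4+15 = 819 → 03 33.
Recomputed tag = 0333; claimed = 0333 → match.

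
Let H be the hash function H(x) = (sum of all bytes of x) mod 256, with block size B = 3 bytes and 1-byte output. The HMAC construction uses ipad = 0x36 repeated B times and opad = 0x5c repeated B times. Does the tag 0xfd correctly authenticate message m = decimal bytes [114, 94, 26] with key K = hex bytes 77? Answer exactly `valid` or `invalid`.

invalid

Key hex bytes 77 is 1 byte ≤ B = 3; zero-pad to 3 bytes: K' = 77 00 00.
K' ⊕ ipad = 41 36 36; K' ⊕ opad = 2b 5c 5c.
Inner hash: sum = 65+54+54+114+94+26 = 407; mod 256 = 151 → 97.
Outer hash (recomputed tag): sum = 43+92+92+151 = 378; mod 256 = 122 → 7a.
Recomputed tag = 7a; claimed = fd → mismatch.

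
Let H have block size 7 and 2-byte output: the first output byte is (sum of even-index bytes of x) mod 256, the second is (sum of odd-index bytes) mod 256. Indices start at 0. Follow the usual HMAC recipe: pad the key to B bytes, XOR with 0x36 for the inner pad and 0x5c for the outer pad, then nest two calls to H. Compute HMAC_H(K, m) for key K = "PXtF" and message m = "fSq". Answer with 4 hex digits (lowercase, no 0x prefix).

Key "PXtF" = 50 58 74 46 is 4 bytes ≤ B = 7; zero-pad to 7 bytes: K' = 50 58 74 46 00 00 00.
K' ⊕ ipad = 66 6e 42 70 36 36 36.  K' ⊕ opad = 0c 04 28 1a 5c 5c 5c.
Inner input = (K'⊕ipad) ∥ m = 66 6e 42 70 36 36 36 ∥ 66 53 71.
Inner hash: even-index sum = 359 mod 256 = 103; odd-index sum = 491 mod 256 = 235 → 67 eb.
Outer input = (K'⊕opad) ∥ inner = 0c 04 28 1a 5c 5c 5c ∥ 67 eb.
Outer hash (tag): even-index sum = 471 mod 256 = 215; odd-index sum = 225 mod 256 = 225 → d7 e1.

d7e1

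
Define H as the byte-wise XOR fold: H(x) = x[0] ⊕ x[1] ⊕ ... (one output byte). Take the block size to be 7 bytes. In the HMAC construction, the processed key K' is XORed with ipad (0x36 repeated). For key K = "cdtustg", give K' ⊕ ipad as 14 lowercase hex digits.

55524243454251

Key "cdtustg" = 63 64 74 75 73 74 67 is exactly B = 7 bytes: K' = 63 64 74 75 73 74 67.
XOR each byte with 0x36: 63⊕36=55, 64⊕36=52, 74⊕36=42, 75⊕36=43, 73⊕36=45, 74⊕36=42, 67⊕36=51.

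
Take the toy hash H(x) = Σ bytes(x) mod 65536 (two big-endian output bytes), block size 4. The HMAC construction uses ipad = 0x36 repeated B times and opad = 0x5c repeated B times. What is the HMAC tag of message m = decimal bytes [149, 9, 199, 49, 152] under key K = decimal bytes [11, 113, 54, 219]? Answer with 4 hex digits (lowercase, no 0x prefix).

0217

Key decimal bytes [11, 113, 54, 219] = 0b 71 36 db is exactly B = 4 bytes: K' = 0b 71 36 db.
K' ⊕ ipad = 3d 47 00 ed.  K' ⊕ opad = 57 2d 6a 87.
Inner input = (K'⊕ipad) ∥ m = 3d 47 00 ed ∥ 95 09 c7 31 98.
Inner hash: sum = 61+71+0+237+149+9+199+49+152 = 927 → 03 9f.
Outer input = (K'⊕opad) ∥ inner = 57 2d 6a 87 ∥ 03 9f.
Outer hash (tag): sum = 87+45+106+135+3+159 = 535 → 02 17.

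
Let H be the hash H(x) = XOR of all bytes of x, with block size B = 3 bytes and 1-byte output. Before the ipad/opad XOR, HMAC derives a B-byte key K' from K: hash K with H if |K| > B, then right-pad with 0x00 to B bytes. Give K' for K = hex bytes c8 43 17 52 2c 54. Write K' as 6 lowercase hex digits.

|K| = 6 > B = 3, so first hash the key.
H(K): XOR c8⊕43⊕17⊕52⊕2c⊕54 = b6.
Zero-pad H(K) = b6 to 3 bytes: K' = b6 00 00.

b60000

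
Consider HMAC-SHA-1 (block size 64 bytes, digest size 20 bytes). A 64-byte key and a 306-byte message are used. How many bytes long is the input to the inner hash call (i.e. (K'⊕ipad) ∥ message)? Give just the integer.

Key is 64 ≤ 64 bytes, zero-padded: |K'| = 64.
Inner input = (K'⊕ipad) ∥ m → 64 + 306 = 370 bytes.

370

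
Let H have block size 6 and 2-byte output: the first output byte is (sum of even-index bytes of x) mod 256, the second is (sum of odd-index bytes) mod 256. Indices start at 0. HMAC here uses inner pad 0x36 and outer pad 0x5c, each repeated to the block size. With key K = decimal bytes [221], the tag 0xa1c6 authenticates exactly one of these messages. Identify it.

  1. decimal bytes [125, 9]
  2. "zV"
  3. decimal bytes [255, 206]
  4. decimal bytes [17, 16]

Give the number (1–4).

Key decimal bytes [221] = dd is 1 byte ≤ B = 6; zero-pad to 6 bytes: K' = dd 00 00 00 00 00.
K' ⊕ ipad = eb 36 36 36 36 36; K' ⊕ opad = 81 5c 5c 5c 5c 5c.
m1: inner = H(eb 36 36 36 36 36 7d 09) = d4 ab; tag = H(81 5c 5c 5c 5c 5c d4 ab) = 0dbf
m2: inner = H(eb 36 36 36 36 36 7a 56) = d1 f8; tag = H(81 5c 5c 5c 5c 5c d1 f8) = 0a0c
m3: inner = H(eb 36 36 36 36 36 ff ce) = 56 70; tag = H(81 5c 5c 5c 5c 5c 56 70) = 8f84
m4: inner = H(eb 36 36 36 36 36 11 10) = 68 b2; tag = H(81 5c 5c 5c 5c 5c 68 b2) = a1c6 ← matches

4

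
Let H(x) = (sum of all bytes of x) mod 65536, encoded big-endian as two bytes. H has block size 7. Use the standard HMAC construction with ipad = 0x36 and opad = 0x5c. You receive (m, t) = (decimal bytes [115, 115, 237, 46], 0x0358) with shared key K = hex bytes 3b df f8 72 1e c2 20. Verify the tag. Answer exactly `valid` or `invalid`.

valid

Key hex bytes 3b df f8 72 1e c2 20 is exactly B = 7 bytes: K' = 3b df f8 72 1e c2 20.
K' ⊕ ipad = 0d e9 ce 44 28 f4 16; K' ⊕ opad = 67 83 a4 2e 42 9e 7c.
Inner hash: sum = 13+233+206+68+40+244+22+115+115+237+46 = 1339 → 05 3b.
Outer hash (recomputed tag): sum = 103+131+164+46+66+158+124+5+59 = 856 → 03 58.
Recomputed tag = 0358; claimed = 0358 → match.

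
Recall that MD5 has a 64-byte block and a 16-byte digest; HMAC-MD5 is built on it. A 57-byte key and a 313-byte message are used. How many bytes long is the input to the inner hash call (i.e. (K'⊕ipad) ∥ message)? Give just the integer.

377

Key is 57 ≤ 64 bytes, zero-padded: |K'| = 64.
Inner input = (K'⊕ipad) ∥ m → 64 + 313 = 377 bytes.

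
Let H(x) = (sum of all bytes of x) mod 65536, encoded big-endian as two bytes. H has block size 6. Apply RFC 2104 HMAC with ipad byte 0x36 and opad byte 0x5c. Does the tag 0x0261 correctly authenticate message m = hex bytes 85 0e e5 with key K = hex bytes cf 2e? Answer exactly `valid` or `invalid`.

invalid

Key hex bytes cf 2e is 2 bytes ≤ B = 6; zero-pad to 6 bytes: K' = cf 2e 00 00 00 00.
K' ⊕ ipad = f9 18 36 36 36 36; K' ⊕ opad = 93 72 5c 5c 5c 5c.
Inner hash: sum = 249+24+54+54+54+54+133+14+229 = 865 → 03 61.
Outer hash (recomputed tag): sum = 147+114+92+92+92+92+3+97 = 729 → 02 d9.
Recomputed tag = 02d9; claimed = 0261 → mismatch.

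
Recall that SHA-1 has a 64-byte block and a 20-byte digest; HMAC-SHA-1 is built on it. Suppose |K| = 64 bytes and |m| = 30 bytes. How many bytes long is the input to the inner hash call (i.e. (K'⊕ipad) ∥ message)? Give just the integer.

94

Key is 64 ≤ 64 bytes, zero-padded: |K'| = 64.
Inner input = (K'⊕ipad) ∥ m → 64 + 30 = 94 bytes.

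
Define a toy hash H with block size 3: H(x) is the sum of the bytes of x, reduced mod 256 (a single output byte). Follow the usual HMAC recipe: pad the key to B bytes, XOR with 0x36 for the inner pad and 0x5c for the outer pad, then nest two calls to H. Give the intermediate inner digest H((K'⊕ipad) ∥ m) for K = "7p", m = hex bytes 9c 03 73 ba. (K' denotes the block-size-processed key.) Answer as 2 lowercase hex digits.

49

Key "7p" = 37 70 is 2 bytes ≤ B = 3; zero-pad to 3 bytes: K' = 37 70 00.
K' ⊕ ipad = 01 46 36.
Inner input = 01 46 36 ∥ 9c 03 73 ba.
Inner hash: sum = 1+70+54+156+3+115+186 = 585; mod 256 = 73 → 49.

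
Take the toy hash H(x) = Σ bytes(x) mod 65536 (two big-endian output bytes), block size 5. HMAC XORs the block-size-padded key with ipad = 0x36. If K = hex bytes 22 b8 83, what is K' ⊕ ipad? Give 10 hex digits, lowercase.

Key hex bytes 22 b8 83 is 3 bytes ≤ B = 5; zero-pad to 5 bytes: K' = 22 b8 83 00 00.
XOR each byte with 0x36: 22⊕36=14, b8⊕36=8e, 83⊕36=b5, 00⊕36=36, 00⊕36=36.

148eb53636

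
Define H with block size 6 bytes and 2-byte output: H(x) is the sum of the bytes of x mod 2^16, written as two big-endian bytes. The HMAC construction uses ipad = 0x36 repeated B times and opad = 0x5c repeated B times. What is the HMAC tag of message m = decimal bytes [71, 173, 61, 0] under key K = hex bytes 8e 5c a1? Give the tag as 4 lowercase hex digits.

0372

Key hex bytes 8e 5c a1 is 3 bytes ≤ B = 6; zero-pad to 6 bytes: K' = 8e 5c a1 00 00 00.
K' ⊕ ipad = b8 6a 97 36 36 36.  K' ⊕ opad = d2 00 fd 5c 5c 5c.
Inner input = (K'⊕ipad) ∥ m = b8 6a 97 36 36 36 ∥ 47 ad 3d 00.
Inner hash: sum = 184+106+151+54+54+54+71+173+61+0 = 908 → 03 8c.
Outer input = (K'⊕opad) ∥ inner = d2 00 fd 5c 5c 5c ∥ 03 8c.
Outer hash (tag): sum = 210+0+253+92+92+92+3+140 = 882 → 03 72.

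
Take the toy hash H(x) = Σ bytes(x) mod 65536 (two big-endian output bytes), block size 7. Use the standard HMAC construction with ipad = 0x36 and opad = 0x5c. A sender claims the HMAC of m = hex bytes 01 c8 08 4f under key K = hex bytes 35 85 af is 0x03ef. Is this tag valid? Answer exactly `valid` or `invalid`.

Key hex bytes 35 85 af is 3 bytes ≤ B = 7; zero-pad to 7 bytes: K' = 35 85 af 00 00 00 00.
K' ⊕ ipad = 03 b3 99 36 36 36 36; K' ⊕ opad = 69 d9 f3 5c 5c 5c 5c.
Inner hash: sum = 3+179+153+54+54+54+54+1+200+8+79 = 839 → 03 47.
Outer hash (recomputed tag): sum = 105+217+243+92+92+92+92+3+71 = 1007 → 03 ef.
Recomputed tag = 03ef; claimed = 03ef → match.

valid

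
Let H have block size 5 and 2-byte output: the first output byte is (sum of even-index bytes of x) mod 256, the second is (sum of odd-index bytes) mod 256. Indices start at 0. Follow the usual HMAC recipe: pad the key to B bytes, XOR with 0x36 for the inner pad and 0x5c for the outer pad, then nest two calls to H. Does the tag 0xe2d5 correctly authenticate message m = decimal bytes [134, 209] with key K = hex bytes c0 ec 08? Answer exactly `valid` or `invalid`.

Key hex bytes c0 ec 08 is 3 bytes ≤ B = 5; zero-pad to 5 bytes: K' = c0 ec 08 00 00.
K' ⊕ ipad = f6 da 3e 36 36; K' ⊕ opad = 9c b0 54 5c 5c.
Inner hash: even-index sum = 571 mod 256 = 59; odd-index sum = 406 mod 256 = 150 → 3b 96.
Outer hash (recomputed tag): even-index sum = 482 mod 256 = 226; odd-index sum = 327 mod 256 = 71 → e2 47.
Recomputed tag = e247; claimed = e2d5 → mismatch.

invalid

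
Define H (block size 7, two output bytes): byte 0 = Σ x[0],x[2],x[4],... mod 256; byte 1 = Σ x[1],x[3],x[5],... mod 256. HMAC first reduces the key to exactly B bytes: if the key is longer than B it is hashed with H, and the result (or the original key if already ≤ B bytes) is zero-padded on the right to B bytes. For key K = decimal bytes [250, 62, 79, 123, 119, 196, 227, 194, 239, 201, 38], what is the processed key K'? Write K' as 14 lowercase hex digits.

b8080000000000

|K| = 11 > B = 7, so first hash the key.
H(K): even-index sum = 952 mod 256 = 184; odd-index sum = 776 mod 256 = 8 → b8 08.
Zero-pad H(K) = b8 08 to 7 bytes: K' = b8 08 00 00 00 00 00.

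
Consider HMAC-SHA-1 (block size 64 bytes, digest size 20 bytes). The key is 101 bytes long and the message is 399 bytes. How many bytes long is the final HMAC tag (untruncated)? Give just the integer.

The tag is one SHA-1 digest: 20 bytes.

20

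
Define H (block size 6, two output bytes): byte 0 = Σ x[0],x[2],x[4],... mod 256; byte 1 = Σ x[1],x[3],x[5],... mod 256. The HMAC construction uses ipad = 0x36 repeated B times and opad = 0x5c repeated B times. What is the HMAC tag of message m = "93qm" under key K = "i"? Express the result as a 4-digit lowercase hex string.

Key "i" = 69 is 1 byte ≤ B = 6; zero-pad to 6 bytes: K' = 69 00 00 00 00 00.
K' ⊕ ipad = 5f 36 36 36 36 36.  K' ⊕ opad = 35 5c 5c 5c 5c 5c.
Inner input = (K'⊕ipad) ∥ m = 5f 36 36 36 36 36 ∥ 39 33 71 6d.
Inner hash: even-index sum = 373 mod 256 = 117; odd-index sum = 322 mod 256 = 66 → 75 42.
Outer input = (K'⊕opad) ∥ inner = 35 5c 5c 5c 5c 5c ∥ 75 42.
Outer hash (tag): even-index sum = 354 mod 256 = 98; odd-index sum = 342 mod 256 = 86 → 62 56.

6256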